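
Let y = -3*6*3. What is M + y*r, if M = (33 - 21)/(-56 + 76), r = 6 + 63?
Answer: -18627/5 ≈ -3725.4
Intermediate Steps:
y = -54 (y = -18*3 = -54)
r = 69
M = ⅗ (M = 12/20 = 12*(1/20) = ⅗ ≈ 0.60000)
M + y*r = ⅗ - 54*69 = ⅗ - 3726 = -18627/5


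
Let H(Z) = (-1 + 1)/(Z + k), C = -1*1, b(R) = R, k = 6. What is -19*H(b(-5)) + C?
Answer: -1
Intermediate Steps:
C = -1
H(Z) = 0 (H(Z) = (-1 + 1)/(Z + 6) = 0/(6 + Z) = 0)
-19*H(b(-5)) + C = -19*0 - 1 = 0 - 1 = -1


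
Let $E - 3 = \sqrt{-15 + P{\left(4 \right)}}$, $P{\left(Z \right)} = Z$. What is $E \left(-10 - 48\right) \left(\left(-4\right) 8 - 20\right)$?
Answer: $9048 + 3016 i \sqrt{11} \approx 9048.0 + 10003.0 i$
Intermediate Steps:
$E = 3 + i \sqrt{11}$ ($E = 3 + \sqrt{-15 + 4} = 3 + \sqrt{-11} = 3 + i \sqrt{11} \approx 3.0 + 3.3166 i$)
$E \left(-10 - 48\right) \left(\left(-4\right) 8 - 20\right) = \left(3 + i \sqrt{11}\right) \left(-10 - 48\right) \left(\left(-4\right) 8 - 20\right) = \left(3 + i \sqrt{11}\right) \left(- 58 \left(-32 - 20\right)\right) = \left(3 + i \sqrt{11}\right) \left(\left(-58\right) \left(-52\right)\right) = \left(3 + i \sqrt{11}\right) 3016 = 9048 + 3016 i \sqrt{11}$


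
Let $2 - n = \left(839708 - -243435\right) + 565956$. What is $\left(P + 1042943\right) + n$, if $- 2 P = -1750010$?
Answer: $268851$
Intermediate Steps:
$P = 875005$ ($P = \left(- \frac{1}{2}\right) \left(-1750010\right) = 875005$)
$n = -1649097$ ($n = 2 - \left(\left(839708 - -243435\right) + 565956\right) = 2 - \left(\left(839708 + \left(-115874 + 359309\right)\right) + 565956\right) = 2 - \left(\left(839708 + 243435\right) + 565956\right) = 2 - \left(1083143 + 565956\right) = 2 - 1649099 = -1649097$)
$\left(P + 1042943\right) + n = \left(875005 + 1042943\right) - 1649097 = 1917948 - 1649097 = 268851$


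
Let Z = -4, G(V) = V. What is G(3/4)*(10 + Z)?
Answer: 9/2 ≈ 4.5000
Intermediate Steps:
G(3/4)*(10 + Z) = (3/4)*(10 - 4) = (3*(¼))*6 = (¾)*6 = 9/2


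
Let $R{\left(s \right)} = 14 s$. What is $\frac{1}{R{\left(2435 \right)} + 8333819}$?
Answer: $\frac{1}{8367909} \approx 1.195 \cdot 10^{-7}$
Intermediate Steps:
$\frac{1}{R{\left(2435 \right)} + 8333819} = \frac{1}{14 \cdot 2435 + 8333819} = \frac{1}{34090 + 8333819} = \frac{1}{8367909}$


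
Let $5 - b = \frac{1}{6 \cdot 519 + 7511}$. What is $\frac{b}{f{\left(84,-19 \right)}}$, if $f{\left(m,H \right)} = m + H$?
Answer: $\frac{53124}{690625} \approx 0.076922$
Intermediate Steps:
$f{\left(m,H \right)} = H + m$
$b = \frac{53124}{10625}$ ($b = 5 - \frac{1}{6 \cdot 519 + 7511} = 5 - \frac{1}{3114 + 7511} = 5 - \frac{1}{10625} = \frac{53124}{10625} \approx 4.9999$)
$\frac{b}{f{\left(84,-19 \right)}} = \frac{53124}{10625 \left(-19 + 84\right)} = \frac{53124}{10625 \cdot 65} = \frac{53124}{10625} \cdot \frac{1}{65} = \frac{53124}{690625}$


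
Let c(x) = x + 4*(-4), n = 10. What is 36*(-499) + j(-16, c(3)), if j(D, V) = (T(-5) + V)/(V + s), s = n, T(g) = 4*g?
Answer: -17953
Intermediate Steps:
s = 10
c(x) = -16 + x (c(x) = x - 16 = -16 + x)
j(D, V) = (-20 + V)/(10 + V) (j(D, V) = (4*(-5) + V)/(V + 10) = (-20 + V)/(10 + V))
36*(-499) + j(-16, c(3)) = 36*(-499) + (-20 + (-16 + 3))/(10 + (-16 + 3)) = -17964 + (-20 - 13)/(10 - 13) = -17964 - 33/(-3) = -17964 - ⅓*(-33) = -17964 + 11 = -17953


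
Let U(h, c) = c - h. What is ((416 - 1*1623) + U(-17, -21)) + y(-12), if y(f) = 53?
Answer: -1158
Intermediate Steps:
((416 - 1*1623) + U(-17, -21)) + y(-12) = ((416 - 1*1623) + (-21 - 1*(-17))) + 53 = ((416 - 1623) + (-21 + 17)) + 53 = (-1207 - 4) + 53 = -1211 + 53 = -1158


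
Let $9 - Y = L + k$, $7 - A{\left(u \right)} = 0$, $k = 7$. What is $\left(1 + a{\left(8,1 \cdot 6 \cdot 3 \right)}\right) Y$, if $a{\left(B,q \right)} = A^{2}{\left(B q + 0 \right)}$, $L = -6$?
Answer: $400$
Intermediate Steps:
$A{\left(u \right)} = 7$ ($A{\left(u \right)} = 7 - 0 = 7 + 0 = 7$)
$a{\left(B,q \right)} = 49$ ($a{\left(B,q \right)} = 7^{2} = 49$)
$Y = 8$ ($Y = 9 - \left(-6 + 7\right) = 9 - 1 = 8$)
$\left(1 + a{\left(8,1 \cdot 6 \cdot 3 \right)}\right) Y = \left(1 + 49\right) 8 = 50 \cdot 8 = 400$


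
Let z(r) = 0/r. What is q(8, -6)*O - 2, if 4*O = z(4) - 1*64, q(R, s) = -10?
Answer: 158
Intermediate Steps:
z(r) = 0
O = -16 (O = (0 - 1*64)/4 = (0 - 64)/4 = (1/4)*(-64) = -16)
q(8, -6)*O - 2 = -10*(-16) - 2 = 160 - 2 = 158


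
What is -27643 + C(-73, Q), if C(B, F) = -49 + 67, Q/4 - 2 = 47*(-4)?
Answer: -27625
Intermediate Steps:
Q = -744 (Q = 8 + 4*(47*(-4)) = 8 + 4*(-188) = 8 - 752 = -744)
C(B, F) = 18
-27643 + C(-73, Q) = -27643 + 18 = -27625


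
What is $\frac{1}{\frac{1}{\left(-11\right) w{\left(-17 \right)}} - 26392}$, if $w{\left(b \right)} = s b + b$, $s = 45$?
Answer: $- \frac{8602}{227023983} \approx -3.789 \cdot 10^{-5}$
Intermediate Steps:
$w{\left(b \right)} = 46 b$ ($w{\left(b \right)} = 45 b + b = 46 b$)
$\frac{1}{\frac{1}{\left(-11\right) w{\left(-17 \right)}} - 26392} = \frac{1}{\frac{1}{\left(-11\right) 46 \left(-17\right)} - 26392} = \frac{1}{\frac{1}{\left(-11\right) \left(-782\right)} - 26392} = \frac{1}{\frac{1}{8602} - 26392} = \frac{1}{- \frac{227023983}{8602}} = - \frac{8602}{227023983}$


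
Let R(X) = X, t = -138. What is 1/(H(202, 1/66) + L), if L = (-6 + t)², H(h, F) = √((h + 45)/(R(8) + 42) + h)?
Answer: 345600/7166358151 - 5*√20694/21499074453 ≈ 4.8192e-5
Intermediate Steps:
H(h, F) = √(9/10 + 51*h/50) (H(h, F) = √((h + 45)/(8 + 42) + h) = √((45 + h)/50 + h) = √((45 + h)*(1/50) + h) = √((9/10 + h/50) + h) = √(9/10 + 51*h/50))
L = 20736 (L = (-6 - 138)² = (-144)² = 20736)
1/(H(202, 1/66) + L) = 1/(√(90 + 102*202)/10 + 20736) = 1/(√(90 + 20604)/10 + 20736) = 1/(√20694/10 + 20736) = 1/(20736 + √20694/10)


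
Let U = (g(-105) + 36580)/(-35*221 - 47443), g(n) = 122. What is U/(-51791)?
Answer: 18351/1428861899 ≈ 1.2843e-5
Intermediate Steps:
U = -18351/27589 (U = (122 + 36580)/(-35*221 - 47443) = 36702/(-7735 - 47443) = 36702/(-55178) = 36702*(-1/55178) = -18351/27589 ≈ -0.66516)
U/(-51791) = -18351/27589/(-51791) = -18351/27589*(-1/51791) = 18351/1428861899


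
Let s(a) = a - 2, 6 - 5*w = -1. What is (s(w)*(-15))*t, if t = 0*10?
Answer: 0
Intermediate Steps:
w = 7/5 (w = 6/5 - 1/5*(-1) = 6/5 + 1/5 = 7/5 ≈ 1.4000)
t = 0
s(a) = -2 + a
(s(w)*(-15))*t = ((-2 + 7/5)*(-15))*0 = -3/5*(-15)*0 = 9*0 = 0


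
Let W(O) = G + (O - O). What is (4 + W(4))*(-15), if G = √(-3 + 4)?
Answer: -75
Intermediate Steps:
G = 1 (G = √1 = 1)
W(O) = 1 (W(O) = 1 + (O - O) = 1 + 0 = 1)
(4 + W(4))*(-15) = (4 + 1)*(-15) = 5*(-15) = -75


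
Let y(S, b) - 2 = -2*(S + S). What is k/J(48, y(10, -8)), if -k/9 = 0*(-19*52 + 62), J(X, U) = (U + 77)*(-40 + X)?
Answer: 0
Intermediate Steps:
y(S, b) = 2 - 4*S (y(S, b) = 2 - 2*(S + S) = 2 - 4*S)
J(X, U) = (-40 + X)*(77 + U) (J(X, U) = (77 + U)*(-40 + X) = (-40 + X)*(77 + U))
k = 0 (k = -0*(-19*52 + 62) = -0*(-988 + 62) = -0*(-926) = -9*0 = 0)
k/J(48, y(10, -8)) = 0/(-3080 - 40*(2 - 4*10) + 77*48 + (2 - 4*10)*48) = 0/(-3080 - 40*(2 - 40) + 3696 + (2 - 40)*48) = 0/(-3080 - 40*(-38) + 3696 - 38*48) = 0/(-3080 + 1520 + 3696 - 1824) = 0/312 = 0*(1/312) = 0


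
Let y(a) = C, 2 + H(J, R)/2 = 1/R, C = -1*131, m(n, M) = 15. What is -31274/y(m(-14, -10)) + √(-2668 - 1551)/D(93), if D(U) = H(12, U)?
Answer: 31274/131 - 93*I*√4219/370 ≈ 238.73 - 16.326*I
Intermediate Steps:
C = -131
H(J, R) = -4 + 2/R
y(a) = -131
D(U) = -4 + 2/U
-31274/y(m(-14, -10)) + √(-2668 - 1551)/D(93) = -31274/(-131) + √(-2668 - 1551)/(-4 + 2/93) = -31274*(-1/131) + √(-4219)/(-4 + 2*(1/93)) = 31274/131 + (I*√4219)/(-4 + 2/93) = 31274/131 + (I*√4219)/(-370/93) = 31274/131 + (I*√4219)*(-93/370) = 31274/131 - 93*I*√4219/370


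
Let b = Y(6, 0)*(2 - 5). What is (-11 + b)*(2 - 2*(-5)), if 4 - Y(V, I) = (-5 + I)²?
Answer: 624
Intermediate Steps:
Y(V, I) = 4 - (-5 + I)²
b = 63 (b = (4 - (-5 + 0)²)*(2 - 5) = (4 - 1*(-5)²)*(-3) = (4 - 1*25)*(-3) = (4 - 25)*(-3) = -21*(-3) = 63)
(-11 + b)*(2 - 2*(-5)) = (-11 + 63)*(2 - 2*(-5)) = 52*(2 + 10) = 52*12 = 624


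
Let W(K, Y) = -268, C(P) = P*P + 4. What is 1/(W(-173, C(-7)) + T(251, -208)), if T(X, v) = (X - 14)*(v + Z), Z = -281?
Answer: -1/116161 ≈ -8.6087e-6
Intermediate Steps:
C(P) = 4 + P² (C(P) = P² + 4 = 4 + P²)
T(X, v) = (-281 + v)*(-14 + X) (T(X, v) = (X - 14)*(v - 281) = (-14 + X)*(-281 + v) = (-281 + v)*(-14 + X))
1/(W(-173, C(-7)) + T(251, -208)) = 1/(-268 + (3934 - 281*251 - 14*(-208) + 251*(-208))) = 1/(-268 + (3934 - 70531 + 2912 - 52208)) = 1/(-268 - 115893) = 1/(-116161) = -1/116161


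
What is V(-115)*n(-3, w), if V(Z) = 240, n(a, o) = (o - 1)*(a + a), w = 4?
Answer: -4320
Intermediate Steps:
n(a, o) = 2*a*(-1 + o) (n(a, o) = (-1 + o)*(2*a) = 2*a*(-1 + o))
V(-115)*n(-3, w) = 240*(2*(-3)*(-1 + 4)) = 240*(2*(-3)*3) = 240*(-18) = -4320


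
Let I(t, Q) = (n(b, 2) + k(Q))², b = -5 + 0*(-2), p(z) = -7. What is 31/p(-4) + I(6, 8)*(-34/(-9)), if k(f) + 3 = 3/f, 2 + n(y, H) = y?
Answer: 696623/2016 ≈ 345.55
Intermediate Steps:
b = -5 (b = -5 + 0 = -5)
n(y, H) = -2 + y
k(f) = -3 + 3/f
I(t, Q) = (-10 + 3/Q)² (I(t, Q) = ((-2 - 5) + (-3 + 3/Q))² = (-7 + (-3 + 3/Q))² = (-10 + 3/Q)²)
31/p(-4) + I(6, 8)*(-34/(-9)) = 31/(-7) + ((-3 + 10*8)²/8²)*(-34/(-9)) = 31*(-⅐) + ((-3 + 80)²/64)*(-34*(-⅑)) = -31/7 + ((1/64)*77²)*(34/9) = -31/7 + ((1/64)*5929)*(34/9) = -31/7 + (5929/64)*(34/9) = -31/7 + 100793/288 = 696623/2016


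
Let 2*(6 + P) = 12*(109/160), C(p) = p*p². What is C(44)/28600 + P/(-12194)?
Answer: 14528509/4877600 ≈ 2.9786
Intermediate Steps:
C(p) = p³
P = -153/80 (P = -6 + (12*(109/160))/2 = -6 + (½)*(327/40) = -6 + 327/80 = -153/80 ≈ -1.9125)
C(44)/28600 + P/(-12194) = 44³/28600 - 153/80/(-12194) = 85184*(1/28600) - 153/80*(-1/12194) = 968/325 + 153/975520 = 14528509/4877600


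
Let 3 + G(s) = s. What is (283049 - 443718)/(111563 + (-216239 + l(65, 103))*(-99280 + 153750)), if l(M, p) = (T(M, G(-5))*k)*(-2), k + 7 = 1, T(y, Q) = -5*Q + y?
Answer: 160669/11709794567 ≈ 1.3721e-5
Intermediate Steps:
G(s) = -3 + s
T(y, Q) = y - 5*Q
k = -6 (k = -7 + 1 = -6)
l(M, p) = 480 + 12*M (l(M, p) = ((M - 5*(-3 - 5))*(-6))*(-2) = ((M - 5*(-8))*(-6))*(-2) = ((M + 40)*(-6))*(-2) = ((40 + M)*(-6))*(-2) = (-240 - 6*M)*(-2) = 480 + 12*M)
(283049 - 443718)/(111563 + (-216239 + l(65, 103))*(-99280 + 153750)) = (283049 - 443718)/(111563 + (-216239 + (480 + 12*65))*(-99280 + 153750)) = -160669/(111563 + (-216239 + (480 + 780))*54470) = -160669/(111563 + (-216239 + 1260)*54470) = -160669/(111563 - 214979*54470) = -160669/(111563 - 11709906130) = -160669/(-11709794567) = -160669*(-1/11709794567) = 160669/11709794567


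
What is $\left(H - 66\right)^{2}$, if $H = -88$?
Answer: $23716$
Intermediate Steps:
$\left(H - 66\right)^{2} = \left(-88 - 66\right)^{2} = \left(-154\right)^{2} = 23716$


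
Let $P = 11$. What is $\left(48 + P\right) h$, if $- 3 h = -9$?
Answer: $177$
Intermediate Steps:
$h = 3$ ($h = \left(- \frac{1}{3}\right) \left(-9\right) = 3$)
$\left(48 + P\right) h = \left(48 + 11\right) 3 = 59 \cdot 3 = 177$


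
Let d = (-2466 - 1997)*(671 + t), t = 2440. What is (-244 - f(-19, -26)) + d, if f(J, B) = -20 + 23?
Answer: -13884640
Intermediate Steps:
f(J, B) = 3
d = -13884393 (d = (-2466 - 1997)*(671 + 2440) = -4463*3111 = -13884393)
(-244 - f(-19, -26)) + d = (-244 - 1*3) - 13884393 = (-244 - 3) - 13884393 = -247 - 13884393 = -13884640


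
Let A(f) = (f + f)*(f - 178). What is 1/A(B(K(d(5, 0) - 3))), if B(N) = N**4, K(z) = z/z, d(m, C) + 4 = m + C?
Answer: -1/354 ≈ -0.0028249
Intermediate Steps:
d(m, C) = -4 + C + m (d(m, C) = -4 + (m + C) = -4 + (C + m) = -4 + C + m)
K(z) = 1
A(f) = 2*f*(-178 + f) (A(f) = (2*f)*(-178 + f) = 2*f*(-178 + f))
1/A(B(K(d(5, 0) - 3))) = 1/(2*1**4*(-178 + 1**4)) = 1/(2*1*(-178 + 1)) = 1/(2*1*(-177)) = 1/(-354) = -1/354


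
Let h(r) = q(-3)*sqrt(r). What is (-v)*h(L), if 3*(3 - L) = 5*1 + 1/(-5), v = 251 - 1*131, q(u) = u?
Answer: 72*sqrt(35) ≈ 425.96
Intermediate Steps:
v = 120 (v = 251 - 131 = 120)
L = 7/5 (L = 3 - (5*1 + 1/(-5))/3 = 3 - (5 - 1/5)/3 = 3 - 1/3*24/5 = 3 - 8/5 = 7/5 ≈ 1.4000)
h(r) = -3*sqrt(r)
(-v)*h(L) = (-1*120)*(-3*sqrt(35)/5) = -(-360)*sqrt(35)/5 = -(-72)*sqrt(35) = 72*sqrt(35)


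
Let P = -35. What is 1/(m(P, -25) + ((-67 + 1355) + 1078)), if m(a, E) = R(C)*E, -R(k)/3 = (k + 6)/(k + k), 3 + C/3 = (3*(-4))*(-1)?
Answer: 6/14471 ≈ 0.00041462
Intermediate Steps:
C = 27 (C = -9 + 3*((3*(-4))*(-1)) = -9 + 3*(-12*(-1)) = -9 + 3*12 = -9 + 36 = 27)
R(k) = -3*(6 + k)/(2*k) (R(k) = -3*(k + 6)/(k + k) = -3*(6 + k)/(2*k))
m(a, E) = -11*E/6 (m(a, E) = (-3/2 - 9/27)*E = (-3/2 - 9*1/27)*E = (-3/2 - 1/3)*E = -11*E/6)
1/(m(P, -25) + ((-67 + 1355) + 1078)) = 1/(-11/6*(-25) + ((-67 + 1355) + 1078)) = 1/(275/6 + (1288 + 1078)) = 1/(275/6 + 2366) = 1/(14471/6) = 6/14471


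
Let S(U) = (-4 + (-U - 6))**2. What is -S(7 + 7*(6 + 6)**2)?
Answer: -1050625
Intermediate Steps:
S(U) = (-10 - U)**2 (S(U) = (-4 + (-6 - U))**2 = (-10 - U)**2)
-S(7 + 7*(6 + 6)**2) = -(10 + (7 + 7*(6 + 6)**2))**2 = -(10 + (7 + 7*12**2))**2 = -(10 + (7 + 7*144))**2 = -(10 + (7 + 1008))**2 = -(10 + 1015)**2 = -1*1025**2 = -1*1050625 = -1050625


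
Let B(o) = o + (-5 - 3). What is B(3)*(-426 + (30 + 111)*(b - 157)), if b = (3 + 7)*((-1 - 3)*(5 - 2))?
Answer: 197415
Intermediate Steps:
b = -120 (b = 10*(-4*3) = 10*(-12) = -120)
B(o) = -8 + o (B(o) = o - 8 = -8 + o)
B(3)*(-426 + (30 + 111)*(b - 157)) = (-8 + 3)*(-426 + (30 + 111)*(-120 - 157)) = -5*(-426 + 141*(-277)) = -5*(-426 - 39057) = -5*(-39483) = 197415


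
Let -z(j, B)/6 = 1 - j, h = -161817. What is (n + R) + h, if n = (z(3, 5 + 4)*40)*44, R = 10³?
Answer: -139697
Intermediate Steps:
z(j, B) = -6 + 6*j (z(j, B) = -6*(1 - j) = -6 + 6*j)
R = 1000
n = 21120 (n = ((-6 + 6*3)*40)*44 = ((-6 + 18)*40)*44 = (12*40)*44 = 480*44 = 21120)
(n + R) + h = (21120 + 1000) - 161817 = 22120 - 161817 = -139697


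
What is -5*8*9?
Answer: -360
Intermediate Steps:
-5*8*9 = -40*9 = -360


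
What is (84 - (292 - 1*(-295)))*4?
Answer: -2012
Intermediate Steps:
(84 - (292 - 1*(-295)))*4 = (84 - (292 + 295))*4 = (84 - 1*587)*4 = (84 - 587)*4 = -503*4 = -2012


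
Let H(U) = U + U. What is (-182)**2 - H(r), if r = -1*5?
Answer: 33134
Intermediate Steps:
r = -5
H(U) = 2*U
(-182)**2 - H(r) = (-182)**2 - 2*(-5) = 33124 - 1*(-10) = 33124 + 10 = 33134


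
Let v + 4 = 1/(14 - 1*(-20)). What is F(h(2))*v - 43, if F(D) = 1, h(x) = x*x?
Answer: -1597/34 ≈ -46.971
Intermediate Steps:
h(x) = x²
v = -135/34 (v = -4 + 1/(14 - 1*(-20)) = -4 + 1/(14 + 20) = -4 + 1/34 = -135/34 ≈ -3.9706)
F(h(2))*v - 43 = 1*(-135/34) - 43 = -135/34 - 43 = -1597/34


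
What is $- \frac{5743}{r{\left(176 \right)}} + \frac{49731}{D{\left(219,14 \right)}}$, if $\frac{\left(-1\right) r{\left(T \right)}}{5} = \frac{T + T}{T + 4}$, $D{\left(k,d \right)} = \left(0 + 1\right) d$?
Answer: $\frac{2549973}{616} \approx 4139.6$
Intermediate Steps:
$D{\left(k,d \right)} = d$ ($D{\left(k,d \right)} = 1 d = d$)
$r{\left(T \right)} = - \frac{10 T}{4 + T}$ ($r{\left(T \right)} = - 5 \frac{T + T}{T + 4} = - 5 \frac{2 T}{4 + T} = - \frac{10 T}{4 + T}$)
$- \frac{5743}{r{\left(176 \right)}} + \frac{49731}{D{\left(219,14 \right)}} = - \frac{5743}{\left(-10\right) 176 \frac{1}{4 + 176}} + \frac{49731}{14} = - \frac{5743}{\left(-10\right) 176 \cdot \frac{1}{180}} + 49731 \cdot \frac{1}{14} = - \frac{5743}{\left(-10\right) 176 \cdot \frac{1}{180}} + \frac{49731}{14} = - \frac{5743}{- \frac{88}{9}} + \frac{49731}{14} = \left(-5743\right) \left(- \frac{9}{88}\right) + \frac{49731}{14} = \frac{51687}{88} + \frac{49731}{14} = \frac{2549973}{616}$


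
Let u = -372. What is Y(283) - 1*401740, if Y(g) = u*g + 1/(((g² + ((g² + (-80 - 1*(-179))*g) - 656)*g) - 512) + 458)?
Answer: -15458099009159/30488385 ≈ -5.0702e+5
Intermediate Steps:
Y(g) = 1/(-54 + g² + g*(-656 + g² + 99*g)) - 372*g (Y(g) = -372*g + 1/(((g² + ((g² + (-80 - 1*(-179))*g) - 656)*g) - 512) + 458) = -372*g + 1/(((g² + ((g² + (-80 + 179)*g) - 656)*g) - 512) + 458) = -372*g + 1/(((g² + ((g² + 99*g) - 656)*g) - 512) + 458) = -372*g + 1/(((g² + (-656 + g² + 99*g)*g) - 512) + 458) = -372*g + 1/(((g² + g*(-656 + g² + 99*g)) - 512) + 458) = -372*g + 1/((-512 + g² + g*(-656 + g² + 99*g)) + 458) = -372*g + 1/(-54 + g² + g*(-656 + g² + 99*g)) = 1/(-54 + g² + g*(-656 + g² + 99*g)) - 372*g)
Y(283) - 1*401740 = (1 - 37200*283³ - 372*283⁴ + 20088*283 + 244032*283²)/(-54 + 283³ - 656*283 + 100*283²) - 1*401740 = (1 - 37200*22665187 - 372*6414247921 + 5684904 + 244032*80089)/(-54 + 22665187 - 185648 + 100*80089) - 401740 = (1 - 843144956400 - 2386100226612 + 5684904 + 19544278848)/(-54 + 22665187 - 185648 + 8008900) - 401740 = -3209695219259/30488385 - 401740 = -15458099009159/30488385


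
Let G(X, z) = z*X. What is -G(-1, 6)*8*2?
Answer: 96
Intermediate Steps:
G(X, z) = X*z
-G(-1, 6)*8*2 = --1*6*8*2 = -(-6*8)*2 = -(-48)*2 = -1*(-96) = 96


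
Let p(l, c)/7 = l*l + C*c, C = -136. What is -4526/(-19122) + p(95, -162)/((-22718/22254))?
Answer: -23128020607136/108603399 ≈ -2.1296e+5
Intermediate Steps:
p(l, c) = -952*c + 7*l² (p(l, c) = 7*(l*l - 136*c) = 7*(l² - 136*c) = -952*c + 7*l²)
-4526/(-19122) + p(95, -162)/((-22718/22254)) = -4526/(-19122) + (-952*(-162) + 7*95²)/((-22718/22254)) = -4526*(-1/19122) + (154224 + 7*9025)/((-22718*1/22254)) = 2263/9561 + (154224 + 63175)/(-11359/11127) = 2263/9561 + 217399*(-11127/11359) = 2263/9561 - 2418998673/11359 = -23128020607136/108603399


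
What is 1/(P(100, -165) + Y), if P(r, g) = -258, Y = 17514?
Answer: 1/17256 ≈ 5.7951e-5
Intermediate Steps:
1/(P(100, -165) + Y) = 1/(-258 + 17514) = 1/17256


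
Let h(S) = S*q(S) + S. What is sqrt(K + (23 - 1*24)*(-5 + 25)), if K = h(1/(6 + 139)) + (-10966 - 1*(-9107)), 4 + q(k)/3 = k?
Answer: I*sqrt(39507567)/145 ≈ 43.348*I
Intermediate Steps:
q(k) = -12 + 3*k
h(S) = S + S*(-12 + 3*S) (h(S) = S*(-12 + 3*S) + S = S + S*(-12 + 3*S))
K = -39087067/21025 (K = (-11 + 3/(6 + 139))/(6 + 139) + (-10966 - 1*(-9107)) = (-11 + 3/145)/145 + (-10966 + 9107) = (-11 + 3*(1/145))/145 - 1859 = (-11 + 3/145)/145 - 1859 = (1/145)*(-1592/145) - 1859 = -1592/21025 - 1859 = -39087067/21025 ≈ -1859.1)
sqrt(K + (23 - 1*24)*(-5 + 25)) = sqrt(-39087067/21025 + (23 - 1*24)*(-5 + 25)) = sqrt(-39087067/21025 + (23 - 24)*20) = sqrt(-39087067/21025 - 1*20) = sqrt(-39087067/21025 - 20) = sqrt(-39507567/21025) = I*sqrt(39507567)/145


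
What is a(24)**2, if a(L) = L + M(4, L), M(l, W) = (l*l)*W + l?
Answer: 169744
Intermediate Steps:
M(l, W) = l + W*l**2 (M(l, W) = l**2*W + l = W*l**2 + l = l + W*l**2)
a(L) = 4 + 17*L (a(L) = L + 4*(1 + L*4) = L + 4*(1 + 4*L) = L + (4 + 16*L) = 4 + 17*L)
a(24)**2 = (4 + 17*24)**2 = (4 + 408)**2 = 412**2 = 169744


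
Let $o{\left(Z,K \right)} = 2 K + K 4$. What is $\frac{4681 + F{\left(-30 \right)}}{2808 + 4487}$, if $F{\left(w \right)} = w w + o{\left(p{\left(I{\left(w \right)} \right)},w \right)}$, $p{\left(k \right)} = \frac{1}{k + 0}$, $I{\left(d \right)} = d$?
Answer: $\frac{5401}{7295} \approx 0.74037$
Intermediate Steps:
$p{\left(k \right)} = \frac{1}{k}$
$o{\left(Z,K \right)} = 6 K$ ($o{\left(Z,K \right)} = 2 K + 4 K = 6 K$)
$F{\left(w \right)} = w^{2} + 6 w$ ($F{\left(w \right)} = w w + 6 w = w^{2} + 6 w$)
$\frac{4681 + F{\left(-30 \right)}}{2808 + 4487} = \frac{4681 - 30 \left(6 - 30\right)}{2808 + 4487} = \frac{4681 - -720}{7295} = \left(4681 + 720\right) \frac{1}{7295} = 5401 \cdot \frac{1}{7295} = \frac{5401}{7295}$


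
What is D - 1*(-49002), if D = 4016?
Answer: 53018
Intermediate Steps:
D - 1*(-49002) = 4016 - 1*(-49002) = 4016 + 49002 = 53018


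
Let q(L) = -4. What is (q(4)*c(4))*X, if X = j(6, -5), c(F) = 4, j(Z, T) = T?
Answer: 80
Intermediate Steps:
X = -5
(q(4)*c(4))*X = -4*4*(-5) = -16*(-5) = 80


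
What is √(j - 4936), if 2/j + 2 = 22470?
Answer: I*√622936792382/11234 ≈ 70.257*I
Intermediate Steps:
j = 1/11234 (j = 2/(-2 + 22470) = 2/22468 = 2*(1/22468) = 1/11234 ≈ 8.9015e-5)
√(j - 4936) = √(1/11234 - 4936) = √(-55451023/11234) = I*√622936792382/11234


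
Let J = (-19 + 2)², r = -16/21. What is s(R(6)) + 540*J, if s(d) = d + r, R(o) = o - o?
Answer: 3277244/21 ≈ 1.5606e+5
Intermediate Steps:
r = -16/21 (r = -16*1/21 = -16/21 ≈ -0.76190)
R(o) = 0
J = 289 (J = (-17)² = 289)
s(d) = -16/21 + d (s(d) = d - 16/21 = -16/21 + d)
s(R(6)) + 540*J = (-16/21 + 0) + 540*289 = -16/21 + 156060 = 3277244/21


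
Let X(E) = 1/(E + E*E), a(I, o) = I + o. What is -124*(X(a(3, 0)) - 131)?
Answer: 48701/3 ≈ 16234.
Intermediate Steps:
X(E) = 1/(E + E²)
-124*(X(a(3, 0)) - 131) = -124*(1/((3 + 0)*(1 + (3 + 0))) - 131) = -124*(1/(3*(1 + 3)) - 131) = -124*((⅓)/4 - 131) = -124*((⅓)*(¼) - 131) = -124*(1/12 - 131) = -124*(-1571/12) = 48701/3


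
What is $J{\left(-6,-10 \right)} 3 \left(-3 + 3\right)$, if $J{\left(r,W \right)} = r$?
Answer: $0$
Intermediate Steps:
$J{\left(-6,-10 \right)} 3 \left(-3 + 3\right) = - 6 \cdot 3 \left(-3 + 3\right) = - 6 \cdot 3 \cdot 0 = \left(-6\right) 0 = 0$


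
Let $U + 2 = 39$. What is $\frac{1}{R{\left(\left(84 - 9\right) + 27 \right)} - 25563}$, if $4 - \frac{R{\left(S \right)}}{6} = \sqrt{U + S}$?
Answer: $- \frac{8513}{217411839} + \frac{2 \sqrt{139}}{217411839} \approx -3.9048 \cdot 10^{-5}$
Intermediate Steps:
$U = 37$ ($U = -2 + 39 = 37$)
$R{\left(S \right)} = 24 - 6 \sqrt{37 + S}$
$\frac{1}{R{\left(\left(84 - 9\right) + 27 \right)} - 25563} = \frac{1}{\left(24 - 6 \sqrt{37 + \left(\left(84 - 9\right) + 27\right)}\right) - 25563} = \frac{1}{\left(24 - 6 \sqrt{37 + \left(75 + 27\right)}\right) - 25563} = \frac{1}{\left(24 - 6 \sqrt{37 + 102}\right) - 25563} = \frac{1}{\left(24 - 6 \sqrt{139}\right) - 25563} = \frac{1}{-25539 - 6 \sqrt{139}}$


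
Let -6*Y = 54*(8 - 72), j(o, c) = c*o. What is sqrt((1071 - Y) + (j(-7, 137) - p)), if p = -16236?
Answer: 2*sqrt(3943) ≈ 125.59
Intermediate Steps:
p = -16236 (p = -2706*6 = -16236)
Y = 576 (Y = -9*(8 - 72) = -9*(-64) = -1/6*(-3456) = 576)
sqrt((1071 - Y) + (j(-7, 137) - p)) = sqrt((1071 - 1*576) + (137*(-7) - 1*(-16236))) = sqrt((1071 - 576) + (-959 + 16236)) = sqrt(495 + 15277) = sqrt(15772) = 2*sqrt(3943)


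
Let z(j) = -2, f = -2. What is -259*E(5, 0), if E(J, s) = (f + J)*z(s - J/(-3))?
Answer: 1554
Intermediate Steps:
E(J, s) = 4 - 2*J (E(J, s) = (-2 + J)*(-2) = 4 - 2*J)
-259*E(5, 0) = -259*(4 - 2*5) = -259*(4 - 10) = -259*(-6) = 1554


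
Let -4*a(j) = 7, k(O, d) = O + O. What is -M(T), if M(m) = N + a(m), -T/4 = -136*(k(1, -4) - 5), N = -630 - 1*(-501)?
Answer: 523/4 ≈ 130.75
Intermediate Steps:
k(O, d) = 2*O
N = -129 (N = -630 + 501 = -129)
a(j) = -7/4 (a(j) = -¼*7 = -7/4)
T = -1632 (T = -(-272)*2*(2*1 - 5) = -(-272)*2*(2 - 5) = -(-272)*2*(-3) = -(-272)*(-6) = -4*408 = -1632)
M(m) = -523/4 (M(m) = -129 - 7/4 = -523/4)
-M(T) = -1*(-523/4) = 523/4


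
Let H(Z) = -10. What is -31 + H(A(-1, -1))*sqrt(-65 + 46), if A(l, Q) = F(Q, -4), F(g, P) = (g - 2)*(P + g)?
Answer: -31 - 10*I*sqrt(19) ≈ -31.0 - 43.589*I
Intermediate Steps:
F(g, P) = (-2 + g)*(P + g)
A(l, Q) = 8 + Q**2 - 6*Q (A(l, Q) = Q**2 - 2*(-4) - 2*Q - 4*Q = Q**2 + 8 - 2*Q - 4*Q = 8 + Q**2 - 6*Q)
-31 + H(A(-1, -1))*sqrt(-65 + 46) = -31 - 10*sqrt(-65 + 46) = -31 - 10*I*sqrt(19)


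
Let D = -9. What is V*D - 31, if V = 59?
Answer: -562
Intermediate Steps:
V*D - 31 = 59*(-9) - 31 = -531 - 31 = -562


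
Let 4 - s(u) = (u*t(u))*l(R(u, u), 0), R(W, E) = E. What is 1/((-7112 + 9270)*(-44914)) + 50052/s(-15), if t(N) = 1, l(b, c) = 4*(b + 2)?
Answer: -6251624575/96924412 ≈ -64.500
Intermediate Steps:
l(b, c) = 8 + 4*b (l(b, c) = 4*(2 + b) = 8 + 4*b)
s(u) = 4 - u*(8 + 4*u) (s(u) = 4 - u*1*(8 + 4*u) = 4 - u*(8 + 4*u))
1/((-7112 + 9270)*(-44914)) + 50052/s(-15) = 1/((-7112 + 9270)*(-44914)) + 50052/(4 - 4*(-15)*(2 - 15)) = -1/44914/2158 + 50052/(4 - 4*(-15)*(-13)) = (1/2158)*(-1/44914) + 50052/(4 - 780) = -1/96924412 + 50052/(-776) = -1/96924412 + 50052*(-1/776) = -1/96924412 - 129/2 = -6251624575/96924412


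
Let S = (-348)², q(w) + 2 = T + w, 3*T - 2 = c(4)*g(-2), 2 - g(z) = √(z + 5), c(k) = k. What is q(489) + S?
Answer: 364783/3 - 4*√3/3 ≈ 1.2159e+5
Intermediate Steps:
g(z) = 2 - √(5 + z) (g(z) = 2 - √(z + 5) = 2 - √(5 + z))
T = 10/3 - 4*√3/3 (T = ⅔ + (4*(2 - √(5 - 2)))/3 = ⅔ + (4*(2 - √3))/3 = ⅔ + (8 - 4*√3)/3 = ⅔ + (8/3 - 4*√3/3) = 10/3 - 4*√3/3 ≈ 1.0239)
q(w) = 4/3 + w - 4*√3/3 (q(w) = -2 + ((10/3 - 4*√3/3) + w) = -2 + (10/3 + w - 4*√3/3) = 4/3 + w - 4*√3/3)
S = 121104
q(489) + S = (4/3 + 489 - 4*√3/3) + 121104 = (1471/3 - 4*√3/3) + 121104 = 364783/3 - 4*√3/3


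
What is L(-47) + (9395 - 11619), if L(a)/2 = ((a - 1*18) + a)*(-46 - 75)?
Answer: 24880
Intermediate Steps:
L(a) = 4356 - 484*a (L(a) = 2*(((a - 1*18) + a)*(-46 - 75)) = 2*(((a - 18) + a)*(-121)) = 2*(((-18 + a) + a)*(-121)) = 2*((-18 + 2*a)*(-121)) = 2*(2178 - 242*a) = 4356 - 484*a)
L(-47) + (9395 - 11619) = (4356 - 484*(-47)) + (9395 - 11619) = (4356 + 22748) - 2224 = 27104 - 2224 = 24880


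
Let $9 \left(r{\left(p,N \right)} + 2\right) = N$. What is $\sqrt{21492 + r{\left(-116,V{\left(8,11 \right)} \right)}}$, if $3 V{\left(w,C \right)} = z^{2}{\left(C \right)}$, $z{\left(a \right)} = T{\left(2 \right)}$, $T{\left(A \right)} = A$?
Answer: $\frac{\sqrt{1740702}}{9} \approx 146.6$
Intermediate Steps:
$z{\left(a \right)} = 2$
$V{\left(w,C \right)} = \frac{4}{3}$ ($V{\left(w,C \right)} = \frac{2^{2}}{3} = \frac{1}{3} \cdot 4 = \frac{4}{3}$)
$r{\left(p,N \right)} = -2 + \frac{N}{9}$
$\sqrt{21492 + r{\left(-116,V{\left(8,11 \right)} \right)}} = \sqrt{21492 + \left(-2 + \frac{1}{9} \cdot \frac{4}{3}\right)} = \sqrt{21492 + \left(-2 + \frac{4}{27}\right)} = \sqrt{21492 - \frac{50}{27}} = \sqrt{\frac{580234}{27}} = \frac{\sqrt{1740702}}{9}$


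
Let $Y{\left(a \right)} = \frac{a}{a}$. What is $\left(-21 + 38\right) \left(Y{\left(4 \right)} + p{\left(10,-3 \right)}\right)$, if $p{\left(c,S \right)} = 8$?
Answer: $153$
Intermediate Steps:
$Y{\left(a \right)} = 1$
$\left(-21 + 38\right) \left(Y{\left(4 \right)} + p{\left(10,-3 \right)}\right) = \left(-21 + 38\right) \left(1 + 8\right) = 17 \cdot 9 = 153$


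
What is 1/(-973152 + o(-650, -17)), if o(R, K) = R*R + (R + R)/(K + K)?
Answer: -17/9360434 ≈ -1.8162e-6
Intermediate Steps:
o(R, K) = R**2 + R/K (o(R, K) = R**2 + (2*R)/((2*K)) = R**2 + (2*R)*(1/(2*K)) = R**2 + R/K)
1/(-973152 + o(-650, -17)) = 1/(-973152 + ((-650)**2 - 650/(-17))) = 1/(-973152 + (422500 - 650*(-1/17))) = 1/(-973152 + (422500 + 650/17)) = 1/(-973152 + 7183150/17) = 1/(-9360434/17) = -17/9360434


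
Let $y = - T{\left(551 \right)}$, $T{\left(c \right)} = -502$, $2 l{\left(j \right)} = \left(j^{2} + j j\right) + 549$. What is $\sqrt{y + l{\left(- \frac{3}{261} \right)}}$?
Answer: $\frac{7 \sqrt{479782}}{174} \approx 27.866$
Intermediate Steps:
$l{\left(j \right)} = \frac{549}{2} + j^{2}$ ($l{\left(j \right)} = \frac{\left(j^{2} + j j\right) + 549}{2} = \frac{\left(j^{2} + j^{2}\right) + 549}{2} = \frac{2 j^{2} + 549}{2} = \frac{549 + 2 j^{2}}{2} = \frac{549}{2} + j^{2}$)
$y = 502$ ($y = \left(-1\right) \left(-502\right) = 502$)
$\sqrt{y + l{\left(- \frac{3}{261} \right)}} = \sqrt{502 + \left(\frac{549}{2} + \left(- \frac{3}{261}\right)^{2}\right)} = \sqrt{502 + \left(\frac{549}{2} + \left(\left(-3\right) \frac{1}{261}\right)^{2}\right)} = \sqrt{502 + \left(\frac{549}{2} + \left(- \frac{1}{87}\right)^{2}\right)} = \sqrt{502 + \left(\frac{549}{2} + \frac{1}{7569}\right)} = \sqrt{502 + \frac{4155383}{15138}} = \sqrt{\frac{11754659}{15138}} = \frac{7 \sqrt{479782}}{174}$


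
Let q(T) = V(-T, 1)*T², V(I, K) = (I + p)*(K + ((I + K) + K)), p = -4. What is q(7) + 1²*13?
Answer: 2169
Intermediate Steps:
V(I, K) = (-4 + I)*(I + 3*K) (V(I, K) = (I - 4)*(K + ((I + K) + K)) = (-4 + I)*(K + (I + 2*K)) = (-4 + I)*(I + 3*K))
q(T) = T²*(-12 + T + T²) (q(T) = ((-T)² - 12*1 - (-4)*T + 3*(-T)*1)*T² = (T² - 12 + 4*T - 3*T)*T² = (-12 + T + T²)*T² = T²*(-12 + T + T²))
q(7) + 1²*13 = 7²*(-12 + 7 + 7²) + 1²*13 = 49*(-12 + 7 + 49) + 1*13 = 49*44 + 13 = 2156 + 13 = 2169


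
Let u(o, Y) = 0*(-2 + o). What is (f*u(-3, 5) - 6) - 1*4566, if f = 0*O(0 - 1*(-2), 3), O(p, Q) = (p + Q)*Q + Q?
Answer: -4572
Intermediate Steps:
u(o, Y) = 0
O(p, Q) = Q + Q*(Q + p) (O(p, Q) = (Q + p)*Q + Q = Q*(Q + p) + Q = Q + Q*(Q + p))
f = 0 (f = 0*(3*(1 + 3 + (0 - 1*(-2)))) = 0*(3*(1 + 3 + (0 + 2))) = 0*(3*(1 + 3 + 2)) = 0*(3*6) = 0*18 = 0)
(f*u(-3, 5) - 6) - 1*4566 = (0*0 - 6) - 1*4566 = (0 - 6) - 4566 = -6 - 4566 = -4572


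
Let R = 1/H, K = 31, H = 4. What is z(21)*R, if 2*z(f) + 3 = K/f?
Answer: -4/21 ≈ -0.19048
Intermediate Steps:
R = 1/4 ≈ 0.25000
z(f) = -3/2 + 31/(2*f) (z(f) = -3/2 + (31/f)/2 = -3/2 + 31/(2*f))
z(21)*R = ((1/2)*(31 - 3*21)/21)*(1/4) = ((1/2)*(1/21)*(31 - 63))*(1/4) = ((1/2)*(1/21)*(-32))*(1/4) = -16/21*1/4 = -4/21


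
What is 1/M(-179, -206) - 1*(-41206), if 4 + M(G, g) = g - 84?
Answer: 12114563/294 ≈ 41206.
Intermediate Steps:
M(G, g) = -88 + g (M(G, g) = -4 + (g - 84) = -4 + (-84 + g) = -88 + g)
1/M(-179, -206) - 1*(-41206) = 1/(-88 - 206) - 1*(-41206) = 1/(-294) + 41206 = -1/294 + 41206 = 12114563/294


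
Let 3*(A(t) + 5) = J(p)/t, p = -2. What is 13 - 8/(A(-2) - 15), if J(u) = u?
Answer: 791/59 ≈ 13.407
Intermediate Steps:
A(t) = -5 - 2/(3*t) (A(t) = -5 + (-2/t)/3 = -5 - 2/(3*t))
13 - 8/(A(-2) - 15) = 13 - 8/((-5 - 2/3/(-2)) - 15) = 13 - 8/((-5 - 2/3*(-1/2)) - 15) = 13 - 8/((-5 + 1/3) - 15) = 13 - 8/(-14/3 - 15) = 13 - 8/(-59/3) = 13 - 8*(-3/59) = 13 + 24/59 = 791/59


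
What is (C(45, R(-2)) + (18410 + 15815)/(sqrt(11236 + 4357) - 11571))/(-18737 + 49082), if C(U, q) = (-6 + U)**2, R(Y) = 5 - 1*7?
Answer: 67741325311/1354119811520 - 6845*sqrt(15593)/812471886912 ≈ 0.050025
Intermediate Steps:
R(Y) = -2 (R(Y) = 5 - 7 = -2)
(C(45, R(-2)) + (18410 + 15815)/(sqrt(11236 + 4357) - 11571))/(-18737 + 49082) = ((-6 + 45)**2 + (18410 + 15815)/(sqrt(11236 + 4357) - 11571))/(-18737 + 49082) = (39**2 + 34225/(sqrt(15593) - 11571))/30345 = (1521 + 34225/(-11571 + sqrt(15593)))*(1/30345) = 507/10115 + 6845/(6069*(-11571 + sqrt(15593)))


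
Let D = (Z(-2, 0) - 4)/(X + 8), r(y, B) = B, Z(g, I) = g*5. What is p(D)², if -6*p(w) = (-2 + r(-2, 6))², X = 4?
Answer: 64/9 ≈ 7.1111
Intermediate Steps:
Z(g, I) = 5*g
D = -7/6 (D = (5*(-2) - 4)/(4 + 8) = (-10 - 4)/12 = -14*1/12 = -7/6 ≈ -1.1667)
p(w) = -8/3 (p(w) = -(-2 + 6)²/6 = -⅙*4² = -⅙*16 = -8/3)
p(D)² = (-8/3)² = 64/9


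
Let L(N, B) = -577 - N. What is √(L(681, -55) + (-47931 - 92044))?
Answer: I*√141233 ≈ 375.81*I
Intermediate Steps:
√(L(681, -55) + (-47931 - 92044)) = √((-577 - 1*681) + (-47931 - 92044)) = √((-577 - 681) - 139975) = √(-1258 - 139975) = √(-141233) = I*√141233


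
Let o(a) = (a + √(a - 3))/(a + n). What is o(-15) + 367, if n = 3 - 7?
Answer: 6988/19 - 3*I*√2/19 ≈ 367.79 - 0.2233*I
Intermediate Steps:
n = -4
o(a) = (a + √(-3 + a))/(-4 + a) (o(a) = (a + √(a - 3))/(a - 4) = (a + √(-3 + a))/(-4 + a))
o(-15) + 367 = (-15 + √(-3 - 15))/(-4 - 15) + 367 = (-15 + √(-18))/(-19) + 367 = -(-15 + 3*I*√2)/19 + 367 = (15/19 - 3*I*√2/19) + 367 = 6988/19 - 3*I*√2/19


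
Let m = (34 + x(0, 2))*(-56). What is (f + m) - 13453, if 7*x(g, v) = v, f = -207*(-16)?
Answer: -12061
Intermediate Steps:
f = 3312
x(g, v) = v/7
m = -1920 (m = (34 + (⅐)*2)*(-56) = (34 + 2/7)*(-56) = (240/7)*(-56) = -1920)
(f + m) - 13453 = (3312 - 1920) - 13453 = 1392 - 13453 = -12061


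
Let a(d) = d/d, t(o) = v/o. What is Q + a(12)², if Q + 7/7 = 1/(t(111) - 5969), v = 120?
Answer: -37/220813 ≈ -0.00016756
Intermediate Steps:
t(o) = 120/o
a(d) = 1
Q = -220850/220813 (Q = -1 + 1/(120/111 - 5969) = -1 + 1/(120*(1/111) - 5969) = -1 + 1/(40/37 - 5969) = -1 + 1/(-220813/37) = -1 - 37/220813 = -220850/220813 ≈ -1.0002)
Q + a(12)² = -220850/220813 + 1² = -220850/220813 + 1 = -37/220813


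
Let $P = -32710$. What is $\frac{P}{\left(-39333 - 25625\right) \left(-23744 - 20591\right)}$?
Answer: $- \frac{3271}{287991293} \approx -1.1358 \cdot 10^{-5}$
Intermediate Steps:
$\frac{P}{\left(-39333 - 25625\right) \left(-23744 - 20591\right)} = - \frac{32710}{\left(-39333 - 25625\right) \left(-23744 - 20591\right)} = - \frac{32710}{\left(-64958\right) \left(-44335\right)} = - \frac{32710}{2879912930} = \left(-32710\right) \frac{1}{2879912930} = - \frac{3271}{287991293}$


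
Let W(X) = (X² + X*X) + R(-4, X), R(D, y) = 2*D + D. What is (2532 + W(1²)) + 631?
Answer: 3153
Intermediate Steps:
R(D, y) = 3*D
W(X) = -12 + 2*X² (W(X) = (X² + X*X) + 3*(-4) = (X² + X²) - 12 = 2*X² - 12 = -12 + 2*X²)
(2532 + W(1²)) + 631 = (2532 + (-12 + 2*(1²)²)) + 631 = (2532 + (-12 + 2*1²)) + 631 = (2532 + (-12 + 2*1)) + 631 = (2532 + (-12 + 2)) + 631 = (2532 - 10) + 631 = 2522 + 631 = 3153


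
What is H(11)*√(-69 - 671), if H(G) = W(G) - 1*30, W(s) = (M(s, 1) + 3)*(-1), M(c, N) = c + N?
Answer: -90*I*√185 ≈ -1224.1*I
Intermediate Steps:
M(c, N) = N + c
W(s) = -4 - s (W(s) = ((1 + s) + 3)*(-1) = (4 + s)*(-1) = -4 - s)
H(G) = -34 - G (H(G) = (-4 - G) - 1*30 = (-4 - G) - 30 = -34 - G)
H(11)*√(-69 - 671) = (-34 - 1*11)*√(-69 - 671) = (-34 - 11)*√(-740) = -90*I*√185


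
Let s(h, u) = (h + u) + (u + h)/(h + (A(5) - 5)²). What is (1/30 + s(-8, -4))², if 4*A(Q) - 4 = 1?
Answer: 1646979889/8468100 ≈ 194.49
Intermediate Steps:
A(Q) = 5/4 (A(Q) = 1 + (¼)*1 = 1 + ¼ = 5/4)
s(h, u) = h + u + (h + u)/(225/16 + h) (s(h, u) = (h + u) + (u + h)/(h + (5/4 - 5)²) = (h + u) + (h + u)/(h + (-15/4)²) = (h + u) + (h + u)/(h + 225/16) = (h + u) + (h + u)/(225/16 + h) = h + u + (h + u)/(225/16 + h))
(1/30 + s(-8, -4))² = (1/30 + (16*(-8)² + 241*(-8) + 241*(-4) + 16*(-8)*(-4))/(225 + 16*(-8)))² = (1/30 + (16*64 - 1928 - 964 + 512)/(225 - 128))² = (1/30 + (1024 - 1928 - 964 + 512)/97)² = (1/30 + (1/97)*(-1356))² = (1/30 - 1356/97)² = (-40583/2910)² = 1646979889/8468100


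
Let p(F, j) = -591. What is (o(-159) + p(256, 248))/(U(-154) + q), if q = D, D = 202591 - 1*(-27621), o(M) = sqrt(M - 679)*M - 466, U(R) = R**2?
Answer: -1057/253928 - 159*I*sqrt(838)/253928 ≈ -0.0041626 - 0.018126*I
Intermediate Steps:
o(M) = -466 + M*sqrt(-679 + M) (o(M) = sqrt(-679 + M)*M - 466 = M*sqrt(-679 + M) - 466 = -466 + M*sqrt(-679 + M))
D = 230212 (D = 202591 + 27621 = 230212)
q = 230212
(o(-159) + p(256, 248))/(U(-154) + q) = ((-466 - 159*sqrt(-679 - 159)) - 591)/((-154)**2 + 230212) = ((-466 - 159*I*sqrt(838)) - 591)/(23716 + 230212) = ((-466 - 159*I*sqrt(838)) - 591)/253928 = ((-466 - 159*I*sqrt(838)) - 591)*(1/253928) = (-1057 - 159*I*sqrt(838))*(1/253928) = -1057/253928 - 159*I*sqrt(838)/253928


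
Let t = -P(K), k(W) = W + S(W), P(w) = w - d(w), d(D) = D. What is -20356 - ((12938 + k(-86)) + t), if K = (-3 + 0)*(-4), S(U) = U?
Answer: -33122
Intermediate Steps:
K = 12 (K = -3*(-4) = 12)
P(w) = 0 (P(w) = w - w = 0)
k(W) = 2*W (k(W) = W + W = 2*W)
t = 0 (t = -1*0 = 0)
-20356 - ((12938 + k(-86)) + t) = -20356 - ((12938 + 2*(-86)) + 0) = -20356 - ((12938 - 172) + 0) = -20356 - (12766 + 0) = -20356 - 1*12766 = -20356 - 12766 = -33122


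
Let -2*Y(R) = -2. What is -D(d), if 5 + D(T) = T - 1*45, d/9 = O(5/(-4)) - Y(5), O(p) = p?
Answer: 281/4 ≈ 70.250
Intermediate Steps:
Y(R) = 1 (Y(R) = -½*(-2) = 1)
d = -81/4 (d = 9*(5/(-4) - 1*1) = 9*(5*(-¼) - 1) = 9*(-5/4 - 1) = 9*(-9/4) = -81/4 ≈ -20.250)
D(T) = -50 + T (D(T) = -5 + (T - 1*45) = -5 + (T - 45) = -5 + (-45 + T) = -50 + T)
-D(d) = -(-50 - 81/4) = -1*(-281/4) = 281/4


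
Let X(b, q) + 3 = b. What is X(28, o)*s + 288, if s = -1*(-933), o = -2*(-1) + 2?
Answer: 23613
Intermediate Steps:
o = 4 (o = 2 + 2 = 4)
s = 933
X(b, q) = -3 + b
X(28, o)*s + 288 = (-3 + 28)*933 + 288 = 25*933 + 288 = 23325 + 288 = 23613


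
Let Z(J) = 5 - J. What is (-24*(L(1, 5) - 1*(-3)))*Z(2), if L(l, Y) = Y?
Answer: -576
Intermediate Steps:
(-24*(L(1, 5) - 1*(-3)))*Z(2) = (-24*(5 - 1*(-3)))*(5 - 1*2) = (-24*(5 + 3))*(5 - 2) = -24*8*3 = -192*3 = -576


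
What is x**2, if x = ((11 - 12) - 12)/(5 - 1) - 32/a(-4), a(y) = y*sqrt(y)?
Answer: -87/16 + 26*I ≈ -5.4375 + 26.0*I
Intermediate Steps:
a(y) = y**(3/2)
x = -13/4 - 4*I (x = ((11 - 12) - 12)/(5 - 1) - 32*I/8 = (-1 - 12)/4 - 32*I/8 = -13*1/4 - 4*I = -13/4 - 4*I ≈ -3.25 - 4.0*I)
x**2 = (-13/4 - 4*I)**2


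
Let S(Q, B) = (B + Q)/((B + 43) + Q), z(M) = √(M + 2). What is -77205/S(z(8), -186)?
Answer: -1026363270/17293 + 3319815*√10/34586 ≈ -59048.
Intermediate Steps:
z(M) = √(2 + M)
S(Q, B) = (B + Q)/(43 + B + Q) (S(Q, B) = (B + Q)/((43 + B) + Q) = (B + Q)/(43 + B + Q))
-77205/S(z(8), -186) = -77205*(43 - 186 + √(2 + 8))/(-186 + √(2 + 8)) = -77205*(43 - 186 + √10)/(-186 + √10) = -77205*(-143 + √10)/(-186 + √10)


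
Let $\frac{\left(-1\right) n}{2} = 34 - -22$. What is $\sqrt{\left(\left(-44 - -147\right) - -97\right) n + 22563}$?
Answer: $\sqrt{163} \approx 12.767$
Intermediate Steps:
$n = -112$ ($n = - 2 \left(34 - -22\right) = - 2 \left(34 + 22\right) = \left(-2\right) 56 = -112$)
$\sqrt{\left(\left(-44 - -147\right) - -97\right) n + 22563} = \sqrt{\left(\left(-44 - -147\right) - -97\right) \left(-112\right) + 22563} = \sqrt{\left(\left(-44 + 147\right) + 97\right) \left(-112\right) + 22563} = \sqrt{\left(103 + 97\right) \left(-112\right) + 22563} = \sqrt{200 \left(-112\right) + 22563} = \sqrt{-22400 + 22563} = \sqrt{163}$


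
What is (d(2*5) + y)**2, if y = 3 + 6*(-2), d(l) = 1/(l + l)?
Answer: 32041/400 ≈ 80.103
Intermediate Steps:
d(l) = 1/(2*l)
y = -9 (y = 3 - 12 = -9)
(d(2*5) + y)**2 = (1/(2*((2*5))) - 9)**2 = ((1/2)/10 - 9)**2 = ((1/2)*(1/10) - 9)**2 = (1/20 - 9)**2 = (-179/20)**2 = 32041/400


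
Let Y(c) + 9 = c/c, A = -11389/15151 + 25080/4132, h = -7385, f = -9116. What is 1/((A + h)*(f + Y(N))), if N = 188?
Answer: 15650983/1053815408110728 ≈ 1.4852e-8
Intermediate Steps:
A = 83231933/15650983 (A = -11389*1/15151 + 25080*(1/4132) = -11389/15151 + 6270/1033 = 83231933/15650983 ≈ 5.3180)
Y(c) = -8 (Y(c) = -9 + c/c = -9 + 1 = -8)
1/((A + h)*(f + Y(N))) = 1/((83231933/15650983 - 7385)*(-9116 - 8)) = 1/(-115499277522/15650983*(-9124)) = 1/(1053815408110728/15650983) = 15650983/1053815408110728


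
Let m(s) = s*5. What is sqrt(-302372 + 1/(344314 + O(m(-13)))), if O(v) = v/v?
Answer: I*sqrt(35847053054357385)/344315 ≈ 549.88*I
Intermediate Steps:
m(s) = 5*s
O(v) = 1
sqrt(-302372 + 1/(344314 + O(m(-13)))) = sqrt(-302372 + 1/(344314 + 1)) = sqrt(-302372 + 1/344315) = sqrt(-104111215179/344315) = I*sqrt(35847053054357385)/344315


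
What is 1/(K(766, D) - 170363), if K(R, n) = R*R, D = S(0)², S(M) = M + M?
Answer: 1/416393 ≈ 2.4016e-6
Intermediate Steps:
S(M) = 2*M
D = 0 (D = (2*0)² = 0² = 0)
K(R, n) = R²
1/(K(766, D) - 170363) = 1/(766² - 170363) = 1/(586756 - 170363) = 1/416393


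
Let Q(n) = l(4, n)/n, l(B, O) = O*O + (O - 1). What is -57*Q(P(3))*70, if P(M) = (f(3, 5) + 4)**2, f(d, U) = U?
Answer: -8832530/27 ≈ -3.2713e+5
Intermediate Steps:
l(B, O) = -1 + O + O**2 (l(B, O) = O**2 + (-1 + O) = -1 + O + O**2)
P(M) = 81 (P(M) = (5 + 4)**2 = 9**2 = 81)
Q(n) = (-1 + n + n**2)/n
-57*Q(P(3))*70 = -57*(1 + 81 - 1/81)*70 = -57*6641/81*70 = -126179/27*70 = -8832530/27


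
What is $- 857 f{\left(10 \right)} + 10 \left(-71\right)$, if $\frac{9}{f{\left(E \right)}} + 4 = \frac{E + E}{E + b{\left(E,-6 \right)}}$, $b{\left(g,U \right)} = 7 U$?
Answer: $\frac{35434}{37} \approx 957.68$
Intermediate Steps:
$f{\left(E \right)} = \frac{9}{-4 + \frac{2 E}{-42 + E}}$ ($f{\left(E \right)} = \frac{9}{-4 + \frac{E + E}{E + 7 \left(-6\right)}} = \frac{9}{-4 + \frac{2 E}{E - 42}} = \frac{9}{-4 + \frac{2 E}{-42 + E}}$)
$- 857 f{\left(10 \right)} + 10 \left(-71\right) = - 857 \frac{9 \left(42 - 10\right)}{2 \left(-84 + 10\right)} + 10 \left(-71\right) = - 857 \frac{9 \left(42 - 10\right)}{2 \left(-74\right)} - 710 = - 857 \cdot \frac{9}{2} \left(- \frac{1}{74}\right) 32 - 710 = \left(-857\right) \left(- \frac{72}{37}\right) - 710 = \frac{61704}{37} - 710 = \frac{35434}{37}$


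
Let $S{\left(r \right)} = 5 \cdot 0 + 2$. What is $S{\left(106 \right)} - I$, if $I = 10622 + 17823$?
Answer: $-28443$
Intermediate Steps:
$I = 28445$
$S{\left(r \right)} = 2$ ($S{\left(r \right)} = 0 + 2 = 2$)
$S{\left(106 \right)} - I = 2 - 28445 = -28443$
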